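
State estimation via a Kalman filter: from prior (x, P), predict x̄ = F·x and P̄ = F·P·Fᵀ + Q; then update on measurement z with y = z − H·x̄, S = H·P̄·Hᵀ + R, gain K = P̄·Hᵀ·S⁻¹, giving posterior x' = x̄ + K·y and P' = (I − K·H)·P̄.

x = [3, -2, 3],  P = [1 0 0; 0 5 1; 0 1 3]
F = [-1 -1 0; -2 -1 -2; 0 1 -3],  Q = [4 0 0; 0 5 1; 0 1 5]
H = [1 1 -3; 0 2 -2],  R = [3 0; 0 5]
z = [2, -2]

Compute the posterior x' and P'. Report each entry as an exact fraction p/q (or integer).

x̄ = F·x = [-1, -10, -11]
P̄ = F·P·Fᵀ + Q = [10 9 -2; 9 30 15; -2 15 31]
y = z − H·x̄ = [-20, -4]
S = H·P̄·Hᵀ + R = [262 148; 148 129]
K = P̄·Hᵀ·S⁻¹ = [-31/11894 1032/5947; -2607/5947 4374/5947; -2792/5947 1728/5947]
x' = x̄ + K·y = [-9765/5947, -24826/5947, -16489/5947]
P' = (I − K·H)·P̄ = [74307/11894 22470/5947 19890/5947; 22470/5947 31548/5947 20613/5947; 19890/5947 20613/5947 16293/5947]

x' = [-9765/5947, -24826/5947, -16489/5947]
P' = [74307/11894 22470/5947 19890/5947; 22470/5947 31548/5947 20613/5947; 19890/5947 20613/5947 16293/5947]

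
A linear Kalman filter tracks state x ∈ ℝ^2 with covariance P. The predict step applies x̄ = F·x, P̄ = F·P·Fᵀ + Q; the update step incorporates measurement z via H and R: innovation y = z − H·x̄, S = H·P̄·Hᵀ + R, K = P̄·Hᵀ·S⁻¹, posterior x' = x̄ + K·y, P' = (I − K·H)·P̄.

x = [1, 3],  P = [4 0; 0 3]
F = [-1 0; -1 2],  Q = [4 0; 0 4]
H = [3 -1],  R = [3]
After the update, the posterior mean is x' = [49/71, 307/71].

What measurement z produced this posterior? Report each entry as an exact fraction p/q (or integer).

x̄ = F·x = [-1, 5]
P̄ = F·P·Fᵀ + Q = [8 4; 4 20]
S = H·P̄·Hᵀ + R = [71]
K = P̄·Hᵀ·S⁻¹ = [20/71; -8/71]
x' − x̄ = [120/71, -48/71] = K·y
y = (KᵀK)⁻¹·Kᵀ·(x' − x̄) = [6]
z = y + H·x̄ = [6] + [-8] = [-2]

z = [-2]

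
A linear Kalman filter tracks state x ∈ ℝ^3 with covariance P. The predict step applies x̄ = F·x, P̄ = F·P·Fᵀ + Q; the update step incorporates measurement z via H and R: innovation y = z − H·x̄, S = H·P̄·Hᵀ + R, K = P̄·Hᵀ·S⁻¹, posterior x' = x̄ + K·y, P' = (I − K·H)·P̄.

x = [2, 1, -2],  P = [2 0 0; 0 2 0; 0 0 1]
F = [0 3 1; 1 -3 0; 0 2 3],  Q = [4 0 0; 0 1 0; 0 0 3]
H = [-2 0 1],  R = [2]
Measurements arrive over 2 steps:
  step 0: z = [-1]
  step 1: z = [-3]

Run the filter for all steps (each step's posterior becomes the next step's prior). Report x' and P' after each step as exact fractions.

step 0: x' = [-101/54, 11/9, -133/27], P' = [281/54 -38/9 250/27; -38/9 31/3 -68/9; 250/27 -68/9 490/27]
step 1: x' = [-1242/311, -679/622, -3433/311], P' = [194315/7153 -31489/7153 382890/7153; -31489/7153 168919/14306 -53646/7153; 382890/7153 -53646/7153 768498/7153]

step 0: x̄ = F·x = [1, -1, -4]
step 0: P̄ = F·P·Fᵀ + Q = [23 -18 15; -18 21 -12; 15 -12 20]
step 0: y = z − H·x̄ = [5]
step 0: S = H·P̄·Hᵀ + R = [54]
step 0: K = P̄·Hᵀ·S⁻¹ = [-31/54; 4/9; -5/27]
step 0: x' = x̄ + K·y = [-101/54, 11/9, -133/27]
step 0: P' = (I − K·H)·P̄ = [281/54 -38/9 250/27; -38/9 31/3 -68/9; 250/27 -68/9 490/27]
step 1: x̄ = F·x = [-34/27, -299/54, -37/3]
step 1: P̄ = F·P·Fᵀ + Q = [1885/27 -1991/27 100/3; -1991/27 6725/54 76/3; 100/3 76/3 117]
step 1: y = z − H·x̄ = [184/27]
step 1: S = H·P̄·Hᵀ + R = [7153/27]
step 1: K = P̄·Hᵀ·S⁻¹ = [-2870/7153; 4666/7153; 1359/7153]
step 1: x' = x̄ + K·y = [-1242/311, -679/622, -3433/311]
step 1: P' = (I − K·H)·P̄ = [194315/7153 -31489/7153 382890/7153; -31489/7153 168919/14306 -53646/7153; 382890/7153 -53646/7153 768498/7153]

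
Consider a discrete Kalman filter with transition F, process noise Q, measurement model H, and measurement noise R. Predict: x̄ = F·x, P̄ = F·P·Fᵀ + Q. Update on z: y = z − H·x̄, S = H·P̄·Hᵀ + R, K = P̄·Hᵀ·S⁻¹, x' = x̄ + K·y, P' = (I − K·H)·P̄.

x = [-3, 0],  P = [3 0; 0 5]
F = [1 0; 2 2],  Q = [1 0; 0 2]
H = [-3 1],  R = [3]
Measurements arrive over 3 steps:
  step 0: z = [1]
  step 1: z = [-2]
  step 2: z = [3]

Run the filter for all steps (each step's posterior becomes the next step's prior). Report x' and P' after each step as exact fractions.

step 0: x̄ = F·x = [-3, -6]
step 0: P̄ = F·P·Fᵀ + Q = [4 6; 6 34]
step 0: y = z − H·x̄ = [-2]
step 0: S = H·P̄·Hᵀ + R = [37]
step 0: K = P̄·Hᵀ·S⁻¹ = [-6/37; 16/37]
step 0: x' = x̄ + K·y = [-99/37, -254/37]
step 0: P' = (I − K·H)·P̄ = [112/37 318/37; 318/37 1002/37]
step 1: x̄ = F·x = [-99/37, -706/37]
step 1: P̄ = F·P·Fᵀ + Q = [149/37 860/37; 860/37 7074/37]
step 1: y = z − H·x̄ = [335/37]
step 1: S = H·P̄·Hᵀ + R = [3366/37]
step 1: K = P̄·Hᵀ·S⁻¹ = [413/3366; 749/561]
step 1: x' = x̄ + K·y = [-5267/3366, -3923/561]
step 1: P' = (I − K·H)·P̄ = [8945/3366 4679/561; 4679/561 5428/187]
step 2: x̄ = F·x = [-5267/3366, -28805/1683]
step 2: P̄ = F·P·Fᵀ + Q = [12311/3366 37019/1683; 37019/1683 328960/1683]
step 2: y = z − H·x̄ = [51907/3366]
step 2: S = H·P̄·Hᵀ + R = [334589/3366]
step 2: K = P̄·Hᵀ·S⁻¹ = [37105/334589; 435806/334589]
step 2: x' = x̄ + K·y = [48642/334589, 993972/334589]
step 2: P' = (I − K·H)·P̄ = [814719/334589 2555472/334589; 2555472/334589 8973834/334589]

step 0: x' = [-99/37, -254/37], P' = [112/37 318/37; 318/37 1002/37]
step 1: x' = [-5267/3366, -3923/561], P' = [8945/3366 4679/561; 4679/561 5428/187]
step 2: x' = [48642/334589, 993972/334589], P' = [814719/334589 2555472/334589; 2555472/334589 8973834/334589]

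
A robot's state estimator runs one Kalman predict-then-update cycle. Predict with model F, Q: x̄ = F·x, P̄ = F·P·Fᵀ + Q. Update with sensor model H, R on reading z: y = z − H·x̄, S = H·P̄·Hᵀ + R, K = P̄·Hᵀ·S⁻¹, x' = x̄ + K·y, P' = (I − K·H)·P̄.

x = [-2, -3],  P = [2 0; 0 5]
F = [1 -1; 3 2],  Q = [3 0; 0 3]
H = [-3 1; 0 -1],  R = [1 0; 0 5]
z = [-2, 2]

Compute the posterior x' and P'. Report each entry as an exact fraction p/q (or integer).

x̄ = F·x = [1, -12]
P̄ = F·P·Fᵀ + Q = [10 -4; -4 41]
y = z − H·x̄ = [13, -10]
S = H·P̄·Hᵀ + R = [156 -53; -53 46]
K = P̄·Hᵀ·S⁻¹ = [-1352/4367 -1178/4367; 265/4367 -3587/4367]
x' = x̄ + K·y = [-1429/4367, -13089/4367]
P' = (I − K·H)·P̄ = [2414/4367 5890/4367; 5890/4367 17935/4367]

x' = [-1429/4367, -13089/4367]
P' = [2414/4367 5890/4367; 5890/4367 17935/4367]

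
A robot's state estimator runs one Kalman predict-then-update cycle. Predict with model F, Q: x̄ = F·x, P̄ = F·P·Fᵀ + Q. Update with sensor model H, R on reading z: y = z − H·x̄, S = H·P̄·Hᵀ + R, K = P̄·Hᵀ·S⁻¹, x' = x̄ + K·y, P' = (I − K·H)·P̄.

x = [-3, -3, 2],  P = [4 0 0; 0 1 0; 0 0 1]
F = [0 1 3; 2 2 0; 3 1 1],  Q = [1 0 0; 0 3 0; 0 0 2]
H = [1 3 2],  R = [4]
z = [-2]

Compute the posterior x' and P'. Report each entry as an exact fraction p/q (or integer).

x' = [3441/722, -2391/722, 521/361]
P' = [7317/722 -1631/722 -581/361; -1631/722 1477/722 -577/361; -581/361 -577/361 1318/361]

x̄ = F·x = [3, -12, -10]
P̄ = F·P·Fᵀ + Q = [11 2 4; 2 23 26; 4 26 40]
y = z − H·x̄ = [51]
S = H·P̄·Hᵀ + R = [722]
K = P̄·Hᵀ·S⁻¹ = [25/722; 123/722; 81/361]
x' = x̄ + K·y = [3441/722, -2391/722, 521/361]
P' = (I − K·H)·P̄ = [7317/722 -1631/722 -581/361; -1631/722 1477/722 -577/361; -581/361 -577/361 1318/361]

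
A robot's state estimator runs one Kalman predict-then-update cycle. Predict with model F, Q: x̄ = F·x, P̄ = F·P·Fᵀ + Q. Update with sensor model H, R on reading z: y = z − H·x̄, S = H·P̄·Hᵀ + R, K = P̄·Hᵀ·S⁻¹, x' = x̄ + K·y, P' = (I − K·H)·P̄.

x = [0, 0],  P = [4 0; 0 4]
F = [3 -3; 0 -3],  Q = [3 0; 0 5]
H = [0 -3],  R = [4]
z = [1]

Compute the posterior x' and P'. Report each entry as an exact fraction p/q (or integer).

x̄ = F·x = [0, 0]
P̄ = F·P·Fᵀ + Q = [75 36; 36 41]
y = z − H·x̄ = [1]
S = H·P̄·Hᵀ + R = [373]
K = P̄·Hᵀ·S⁻¹ = [-108/373; -123/373]
x' = x̄ + K·y = [-108/373, -123/373]
P' = (I − K·H)·P̄ = [16311/373 144/373; 144/373 164/373]

x' = [-108/373, -123/373]
P' = [16311/373 144/373; 144/373 164/373]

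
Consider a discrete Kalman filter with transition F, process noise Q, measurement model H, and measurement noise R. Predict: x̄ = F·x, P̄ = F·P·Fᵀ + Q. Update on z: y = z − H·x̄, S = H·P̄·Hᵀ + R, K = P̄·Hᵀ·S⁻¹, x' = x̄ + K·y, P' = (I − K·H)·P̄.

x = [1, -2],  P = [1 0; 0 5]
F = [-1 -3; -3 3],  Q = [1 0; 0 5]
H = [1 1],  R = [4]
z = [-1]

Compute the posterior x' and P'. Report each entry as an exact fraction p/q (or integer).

x' = [145/26, -183/26]
P' = [1197/26 -1177/26; -1177/26 1245/26]

x̄ = F·x = [5, -9]
P̄ = F·P·Fᵀ + Q = [47 -42; -42 59]
y = z − H·x̄ = [3]
S = H·P̄·Hᵀ + R = [26]
K = P̄·Hᵀ·S⁻¹ = [5/26; 17/26]
x' = x̄ + K·y = [145/26, -183/26]
P' = (I − K·H)·P̄ = [1197/26 -1177/26; -1177/26 1245/26]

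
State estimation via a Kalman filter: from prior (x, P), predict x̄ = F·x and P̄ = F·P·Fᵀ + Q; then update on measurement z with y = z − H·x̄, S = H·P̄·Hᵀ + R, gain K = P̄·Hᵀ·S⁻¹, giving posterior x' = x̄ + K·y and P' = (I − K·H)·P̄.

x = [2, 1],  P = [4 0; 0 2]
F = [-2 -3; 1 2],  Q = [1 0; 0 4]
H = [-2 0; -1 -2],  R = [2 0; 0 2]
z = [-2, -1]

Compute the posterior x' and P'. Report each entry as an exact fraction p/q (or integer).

x' = [1273/1441, 4/1441]
P' = [710/1441 -360/1441; -360/1441 832/1441]

x̄ = F·x = [-7, 4]
P̄ = F·P·Fᵀ + Q = [35 -20; -20 16]
y = z − H·x̄ = [-16, 0]
S = H·P̄·Hᵀ + R = [142 -10; -10 21]
K = P̄·Hᵀ·S⁻¹ = [-710/1441 5/1441; 360/1441 -652/1441]
x' = x̄ + K·y = [1273/1441, 4/1441]
P' = (I − K·H)·P̄ = [710/1441 -360/1441; -360/1441 832/1441]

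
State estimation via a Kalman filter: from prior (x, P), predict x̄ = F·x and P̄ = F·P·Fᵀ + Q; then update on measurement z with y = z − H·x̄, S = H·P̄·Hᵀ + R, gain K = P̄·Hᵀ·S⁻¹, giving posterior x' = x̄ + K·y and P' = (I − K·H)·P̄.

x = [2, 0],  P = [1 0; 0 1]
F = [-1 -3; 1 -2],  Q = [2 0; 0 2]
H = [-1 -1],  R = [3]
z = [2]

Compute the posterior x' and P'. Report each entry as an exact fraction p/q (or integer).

x̄ = F·x = [-2, 2]
P̄ = F·P·Fᵀ + Q = [12 5; 5 7]
y = z − H·x̄ = [2]
S = H·P̄·Hᵀ + R = [32]
K = P̄·Hᵀ·S⁻¹ = [-17/32; -3/8]
x' = x̄ + K·y = [-49/16, 5/4]
P' = (I − K·H)·P̄ = [95/32 -11/8; -11/8 5/2]

x' = [-49/16, 5/4]
P' = [95/32 -11/8; -11/8 5/2]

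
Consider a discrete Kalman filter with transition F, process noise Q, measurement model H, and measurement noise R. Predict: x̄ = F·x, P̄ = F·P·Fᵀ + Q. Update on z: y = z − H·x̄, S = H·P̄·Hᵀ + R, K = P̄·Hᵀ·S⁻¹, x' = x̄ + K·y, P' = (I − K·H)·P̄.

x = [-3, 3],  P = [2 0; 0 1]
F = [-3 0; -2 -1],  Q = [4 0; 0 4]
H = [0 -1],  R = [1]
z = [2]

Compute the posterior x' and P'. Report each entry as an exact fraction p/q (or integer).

x' = [33/7, -23/14]
P' = [82/7 6/7; 6/7 13/14]

x̄ = F·x = [9, 3]
P̄ = F·P·Fᵀ + Q = [22 12; 12 13]
y = z − H·x̄ = [5]
S = H·P̄·Hᵀ + R = [14]
K = P̄·Hᵀ·S⁻¹ = [-6/7; -13/14]
x' = x̄ + K·y = [33/7, -23/14]
P' = (I − K·H)·P̄ = [82/7 6/7; 6/7 13/14]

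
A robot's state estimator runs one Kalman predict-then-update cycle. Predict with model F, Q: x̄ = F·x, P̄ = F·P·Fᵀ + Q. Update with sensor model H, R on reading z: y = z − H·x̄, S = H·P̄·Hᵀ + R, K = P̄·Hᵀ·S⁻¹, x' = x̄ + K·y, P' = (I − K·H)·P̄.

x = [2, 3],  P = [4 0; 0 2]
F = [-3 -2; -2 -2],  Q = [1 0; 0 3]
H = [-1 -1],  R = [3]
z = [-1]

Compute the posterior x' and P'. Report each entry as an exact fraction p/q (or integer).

x̄ = F·x = [-12, -10]
P̄ = F·P·Fᵀ + Q = [45 32; 32 27]
y = z − H·x̄ = [-23]
S = H·P̄·Hᵀ + R = [139]
K = P̄·Hᵀ·S⁻¹ = [-77/139; -59/139]
x' = x̄ + K·y = [103/139, -33/139]
P' = (I − K·H)·P̄ = [326/139 -95/139; -95/139 272/139]

x' = [103/139, -33/139]
P' = [326/139 -95/139; -95/139 272/139]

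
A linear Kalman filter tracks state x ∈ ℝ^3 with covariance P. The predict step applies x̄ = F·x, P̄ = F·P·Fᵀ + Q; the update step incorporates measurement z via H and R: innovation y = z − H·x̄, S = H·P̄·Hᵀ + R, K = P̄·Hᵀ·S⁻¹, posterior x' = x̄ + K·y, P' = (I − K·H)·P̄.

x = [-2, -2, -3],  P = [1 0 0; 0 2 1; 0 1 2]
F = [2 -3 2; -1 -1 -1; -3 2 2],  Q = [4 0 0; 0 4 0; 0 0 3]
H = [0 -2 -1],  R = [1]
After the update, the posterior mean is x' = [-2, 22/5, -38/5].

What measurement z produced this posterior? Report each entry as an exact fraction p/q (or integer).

x̄ = F·x = [-4, 7, -4]
P̄ = F·P·Fᵀ + Q = [22 1 -12; 1 11 -9; -12 -9 36]
S = H·P̄·Hᵀ + R = [45]
K = P̄·Hᵀ·S⁻¹ = [2/9; -13/45; -2/5]
x' − x̄ = [2, -13/5, -18/5] = K·y
y = (KᵀK)⁻¹·Kᵀ·(x' − x̄) = [9]
z = y + H·x̄ = [9] + [-10] = [-1]

z = [-1]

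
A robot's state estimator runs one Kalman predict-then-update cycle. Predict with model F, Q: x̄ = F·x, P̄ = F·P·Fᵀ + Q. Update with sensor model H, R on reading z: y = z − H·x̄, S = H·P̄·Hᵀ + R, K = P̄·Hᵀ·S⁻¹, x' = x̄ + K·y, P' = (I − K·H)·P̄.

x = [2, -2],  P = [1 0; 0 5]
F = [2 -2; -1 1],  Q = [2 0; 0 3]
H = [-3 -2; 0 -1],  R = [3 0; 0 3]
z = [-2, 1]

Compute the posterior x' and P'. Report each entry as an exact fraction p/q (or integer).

x' = [28/17, -181/136]
P' = [22/17 -24/17; -24/17 279/136]

x̄ = F·x = [8, -4]
P̄ = F·P·Fᵀ + Q = [26 -12; -12 9]
y = z − H·x̄ = [14, -3]
S = H·P̄·Hᵀ + R = [129 -18; -18 12]
K = P̄·Hᵀ·S⁻¹ = [-6/17 8/17; 3/68 -93/136]
x' = x̄ + K·y = [28/17, -181/136]
P' = (I − K·H)·P̄ = [22/17 -24/17; -24/17 279/136]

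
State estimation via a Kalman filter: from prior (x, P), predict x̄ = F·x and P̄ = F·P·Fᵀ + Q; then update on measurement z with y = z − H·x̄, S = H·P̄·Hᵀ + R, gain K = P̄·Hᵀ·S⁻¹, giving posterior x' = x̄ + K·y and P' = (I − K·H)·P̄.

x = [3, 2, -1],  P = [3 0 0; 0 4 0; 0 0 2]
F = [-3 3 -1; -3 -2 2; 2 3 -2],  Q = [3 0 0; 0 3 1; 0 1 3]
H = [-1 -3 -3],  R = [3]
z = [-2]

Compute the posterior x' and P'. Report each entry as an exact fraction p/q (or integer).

x̄ = F·x = [-2, -15, 14]
P̄ = F·P·Fᵀ + Q = [68 -1 22; -1 54 -49; 22 -49 59]
y = z − H·x̄ = [-7]
S = H·P̄·Hᵀ + R = [332]
K = P̄·Hᵀ·S⁻¹ = [-131/332; -7/166; -13/83]
x' = x̄ + K·y = [253/332, -2441/166, 1253/83]
P' = (I − K·H)·P̄ = [5415/332 -1083/166 123/83; -1083/166 4433/83 -4249/83; 123/83 -4249/83 4221/83]

x' = [253/332, -2441/166, 1253/83]
P' = [5415/332 -1083/166 123/83; -1083/166 4433/83 -4249/83; 123/83 -4249/83 4221/83]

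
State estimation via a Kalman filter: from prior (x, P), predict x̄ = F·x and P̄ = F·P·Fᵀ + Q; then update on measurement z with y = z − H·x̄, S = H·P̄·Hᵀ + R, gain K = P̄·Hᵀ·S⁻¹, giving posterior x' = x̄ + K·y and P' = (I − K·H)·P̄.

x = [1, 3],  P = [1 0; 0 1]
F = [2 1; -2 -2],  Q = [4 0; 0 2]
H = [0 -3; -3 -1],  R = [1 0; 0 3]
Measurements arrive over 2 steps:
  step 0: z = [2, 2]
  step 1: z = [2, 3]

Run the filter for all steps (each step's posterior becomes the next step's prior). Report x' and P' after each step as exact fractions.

step 0: x̄ = F·x = [5, -8]
step 0: P̄ = F·P·Fᵀ + Q = [9 -6; -6 10]
step 0: y = z − H·x̄ = [-22, 9]
step 0: S = H·P̄·Hᵀ + R = [91 -24; -24 58]
step 0: K = P̄·Hᵀ·S⁻¹ = [270/2351 -1479/4702; -774/2351 4/2351]
step 0: x' = x̄ + K·y = [-1681/4702, -1744/2351]
step 0: P' = (I − K·H)·P̄ = [1539/4702 -90/2351; -90/2351 258/2351]
step 1: x̄ = F·x = [-3425/2351, 5169/2351]
step 1: P̄ = F·P·Fᵀ + Q = [12380/2351 -3054/2351; -3054/2351 8092/2351]
step 1: y = z − H·x̄ = [20209/2351, 1947/2351]
step 1: S = H·P̄·Hᵀ + R = [75179/2351 -3210/2351; -3210/2351 108241/2351]
step 1: K = P̄·Hᵀ·S⁻¹ = [375282/3456889 -1077474/3456889; -1116216/3456889 1070/3456889]
step 1: x' = x̄ + K·y = [-2702515/3456889, -1993563/3456889]
step 1: P' = (I − K·H)·P̄ = [1119172/3456889 -125094/3456889; -125094/3456889 372072/3456889]

step 0: x' = [-1681/4702, -1744/2351], P' = [1539/4702 -90/2351; -90/2351 258/2351]
step 1: x' = [-2702515/3456889, -1993563/3456889], P' = [1119172/3456889 -125094/3456889; -125094/3456889 372072/3456889]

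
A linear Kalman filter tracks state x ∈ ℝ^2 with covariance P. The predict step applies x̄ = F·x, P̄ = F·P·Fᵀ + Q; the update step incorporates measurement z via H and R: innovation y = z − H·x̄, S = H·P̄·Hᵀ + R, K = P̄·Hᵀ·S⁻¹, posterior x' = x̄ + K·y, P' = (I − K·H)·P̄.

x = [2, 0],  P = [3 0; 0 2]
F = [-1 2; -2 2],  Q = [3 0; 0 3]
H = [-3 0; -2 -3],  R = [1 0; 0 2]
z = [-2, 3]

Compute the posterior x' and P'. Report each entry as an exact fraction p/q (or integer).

x̄ = F·x = [-2, -4]
P̄ = F·P·Fᵀ + Q = [14 14; 14 23]
y = z − H·x̄ = [-8, -13]
S = H·P̄·Hᵀ + R = [127 210; 210 433]
K = P̄·Hᵀ·S⁻¹ = [-3486/10891 -70/10891; 2184/10891 -3499/10891]
x' = x̄ + K·y = [7016/10891, -15549/10891]
P' = (I − K·H)·P̄ = [1162/10891 -728/10891; -728/10891 2818/10891]

x' = [7016/10891, -15549/10891]
P' = [1162/10891 -728/10891; -728/10891 2818/10891]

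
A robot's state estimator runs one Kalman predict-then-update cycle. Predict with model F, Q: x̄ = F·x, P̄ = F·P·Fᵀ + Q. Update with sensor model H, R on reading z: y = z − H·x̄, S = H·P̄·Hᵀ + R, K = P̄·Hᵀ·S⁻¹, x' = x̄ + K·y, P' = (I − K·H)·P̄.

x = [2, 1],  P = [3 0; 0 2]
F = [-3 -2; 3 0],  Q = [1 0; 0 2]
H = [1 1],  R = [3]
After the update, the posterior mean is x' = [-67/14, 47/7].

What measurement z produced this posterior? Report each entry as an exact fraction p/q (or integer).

z = [3]

x̄ = F·x = [-8, 6]
P̄ = F·P·Fᵀ + Q = [36 -27; -27 29]
S = H·P̄·Hᵀ + R = [14]
K = P̄·Hᵀ·S⁻¹ = [9/14; 1/7]
x' − x̄ = [45/14, 5/7] = K·y
y = (KᵀK)⁻¹·Kᵀ·(x' − x̄) = [5]
z = y + H·x̄ = [5] + [-2] = [3]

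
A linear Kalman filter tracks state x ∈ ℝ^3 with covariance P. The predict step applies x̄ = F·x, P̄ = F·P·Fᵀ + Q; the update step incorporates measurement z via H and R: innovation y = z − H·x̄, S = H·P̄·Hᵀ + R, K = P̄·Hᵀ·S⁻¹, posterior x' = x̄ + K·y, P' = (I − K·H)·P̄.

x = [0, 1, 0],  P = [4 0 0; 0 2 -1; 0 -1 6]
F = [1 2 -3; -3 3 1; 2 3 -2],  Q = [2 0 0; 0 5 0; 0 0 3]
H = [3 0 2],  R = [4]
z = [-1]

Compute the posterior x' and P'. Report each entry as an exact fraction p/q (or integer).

x' = [-613/922, 6351/1844, 943/1844]
P' = [1159/461 1765/922 -3099/922; 1765/922 104827/1844 -5421/1844; -3099/922 -5421/1844 10003/1844]

x̄ = F·x = [2, 3, 3]
P̄ = F·P·Fᵀ + Q = [80 -11 69; -11 59 -15; 69 -15 73]
y = z − H·x̄ = [-13]
S = H·P̄·Hᵀ + R = [1844]
K = P̄·Hᵀ·S⁻¹ = [189/922; -63/1844; 353/1844]
x' = x̄ + K·y = [-613/922, 6351/1844, 943/1844]
P' = (I − K·H)·P̄ = [1159/461 1765/922 -3099/922; 1765/922 104827/1844 -5421/1844; -3099/922 -5421/1844 10003/1844]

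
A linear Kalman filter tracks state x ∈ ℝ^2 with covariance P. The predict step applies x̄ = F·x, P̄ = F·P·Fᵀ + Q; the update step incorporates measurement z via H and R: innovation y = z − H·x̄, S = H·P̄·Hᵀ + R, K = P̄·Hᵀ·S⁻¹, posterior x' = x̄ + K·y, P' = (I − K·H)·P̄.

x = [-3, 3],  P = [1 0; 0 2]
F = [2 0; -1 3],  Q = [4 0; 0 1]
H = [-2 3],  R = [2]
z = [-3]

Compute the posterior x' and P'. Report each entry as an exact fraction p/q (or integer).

x' = [-9/7, -12/7]
P' = [710/119 466/119; 466/119 332/119]

x̄ = F·x = [-6, 12]
P̄ = F·P·Fᵀ + Q = [8 -2; -2 20]
y = z − H·x̄ = [-51]
S = H·P̄·Hᵀ + R = [238]
K = P̄·Hᵀ·S⁻¹ = [-11/119; 32/119]
x' = x̄ + K·y = [-9/7, -12/7]
P' = (I − K·H)·P̄ = [710/119 466/119; 466/119 332/119]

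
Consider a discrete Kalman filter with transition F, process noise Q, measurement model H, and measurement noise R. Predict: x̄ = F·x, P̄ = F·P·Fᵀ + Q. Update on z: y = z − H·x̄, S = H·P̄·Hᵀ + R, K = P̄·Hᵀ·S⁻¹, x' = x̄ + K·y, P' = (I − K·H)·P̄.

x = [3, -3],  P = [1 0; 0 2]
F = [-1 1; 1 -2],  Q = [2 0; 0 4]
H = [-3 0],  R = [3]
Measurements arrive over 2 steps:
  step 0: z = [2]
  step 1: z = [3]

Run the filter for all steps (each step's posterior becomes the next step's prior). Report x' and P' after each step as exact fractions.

step 0: x' = [-1, 4], P' = [5/16 -5/16; -5/16 133/16]
step 1: x' = [-115/139, 36/139], P' = [45/139 -143/278; -143/278 6243/556]

step 0: x̄ = F·x = [-6, 9]
step 0: P̄ = F·P·Fᵀ + Q = [5 -5; -5 13]
step 0: y = z − H·x̄ = [-16]
step 0: S = H·P̄·Hᵀ + R = [48]
step 0: K = P̄·Hᵀ·S⁻¹ = [-5/16; 5/16]
step 0: x' = x̄ + K·y = [-1, 4]
step 0: P' = (I − K·H)·P̄ = [5/16 -5/16; -5/16 133/16]
step 1: x̄ = F·x = [5, -9]
step 1: P̄ = F·P·Fᵀ + Q = [45/4 -143/8; -143/8 621/16]
step 1: y = z − H·x̄ = [18]
step 1: S = H·P̄·Hᵀ + R = [417/4]
step 1: K = P̄·Hᵀ·S⁻¹ = [-45/139; 143/278]
step 1: x' = x̄ + K·y = [-115/139, 36/139]
step 1: P' = (I − K·H)·P̄ = [45/139 -143/278; -143/278 6243/556]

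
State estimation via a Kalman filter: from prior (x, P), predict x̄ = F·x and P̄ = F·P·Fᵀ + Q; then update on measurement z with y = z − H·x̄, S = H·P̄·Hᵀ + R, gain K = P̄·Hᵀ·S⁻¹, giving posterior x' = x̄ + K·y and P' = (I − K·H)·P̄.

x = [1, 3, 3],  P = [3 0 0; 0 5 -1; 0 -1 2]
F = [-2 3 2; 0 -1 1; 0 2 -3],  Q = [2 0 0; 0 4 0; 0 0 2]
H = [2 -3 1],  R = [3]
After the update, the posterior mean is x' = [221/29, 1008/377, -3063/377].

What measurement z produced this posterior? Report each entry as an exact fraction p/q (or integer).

x̄ = F·x = [13, 0, -3]
P̄ = F·P·Fᵀ + Q = [55 -12 23; -12 13 -21; 23 -21 52]
S = H·P̄·Hᵀ + R = [754]
K = P̄·Hᵀ·S⁻¹ = [13/58; -42/377; 161/754]
x' − x̄ = [-156/29, 1008/377, -1932/377] = K·y
y = (KᵀK)⁻¹·Kᵀ·(x' − x̄) = [-24]
z = y + H·x̄ = [-24] + [23] = [-1]

z = [-1]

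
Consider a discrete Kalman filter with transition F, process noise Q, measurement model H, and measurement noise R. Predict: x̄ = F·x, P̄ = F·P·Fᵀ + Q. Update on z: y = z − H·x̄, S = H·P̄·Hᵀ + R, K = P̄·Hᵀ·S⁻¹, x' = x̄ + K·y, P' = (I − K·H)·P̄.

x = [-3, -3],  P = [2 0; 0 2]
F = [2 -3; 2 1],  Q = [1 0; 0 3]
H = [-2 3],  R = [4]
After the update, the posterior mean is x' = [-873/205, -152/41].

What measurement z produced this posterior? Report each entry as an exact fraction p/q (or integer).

z = [-2]

x̄ = F·x = [3, -9]
P̄ = F·P·Fᵀ + Q = [27 2; 2 13]
S = H·P̄·Hᵀ + R = [205]
K = P̄·Hᵀ·S⁻¹ = [-48/205; 7/41]
x' − x̄ = [-1488/205, 217/41] = K·y
y = (KᵀK)⁻¹·Kᵀ·(x' − x̄) = [31]
z = y + H·x̄ = [31] + [-33] = [-2]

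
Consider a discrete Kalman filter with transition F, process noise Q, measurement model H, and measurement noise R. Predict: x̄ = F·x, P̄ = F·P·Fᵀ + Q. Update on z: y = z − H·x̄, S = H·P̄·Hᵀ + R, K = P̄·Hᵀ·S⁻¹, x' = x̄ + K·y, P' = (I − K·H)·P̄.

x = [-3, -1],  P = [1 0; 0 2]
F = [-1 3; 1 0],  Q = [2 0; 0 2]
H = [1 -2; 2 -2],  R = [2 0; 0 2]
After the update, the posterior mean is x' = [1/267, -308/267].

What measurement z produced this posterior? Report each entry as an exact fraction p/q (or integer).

x̄ = F·x = [0, -3]
P̄ = F·P·Fᵀ + Q = [21 -1; -1 3]
S = H·P̄·Hᵀ + R = [39 60; 60 106]
K = P̄·Hᵀ·S⁻¹ = [-101/267 56/89; -131/267 18/89]
x' − x̄ = [1/267, 493/267] = K·y
y = (KᵀK)⁻¹·Kᵀ·(x' − x̄) = [-5, -3]
z = y + H·x̄ = [-5, -3] + [6, 6] = [1, 3]

z = [1, 3]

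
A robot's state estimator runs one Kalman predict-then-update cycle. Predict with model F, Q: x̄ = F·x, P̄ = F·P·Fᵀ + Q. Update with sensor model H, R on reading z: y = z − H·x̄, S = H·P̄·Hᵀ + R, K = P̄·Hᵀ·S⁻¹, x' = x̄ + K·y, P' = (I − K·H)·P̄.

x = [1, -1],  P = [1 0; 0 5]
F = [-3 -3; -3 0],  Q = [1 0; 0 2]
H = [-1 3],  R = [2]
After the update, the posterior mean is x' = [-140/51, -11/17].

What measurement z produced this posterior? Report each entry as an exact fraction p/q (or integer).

z = [1]

x̄ = F·x = [0, -3]
P̄ = F·P·Fᵀ + Q = [55 9; 9 11]
S = H·P̄·Hᵀ + R = [102]
K = P̄·Hᵀ·S⁻¹ = [-14/51; 4/17]
x' − x̄ = [-140/51, 40/17] = K·y
y = (KᵀK)⁻¹·Kᵀ·(x' − x̄) = [10]
z = y + H·x̄ = [10] + [-9] = [1]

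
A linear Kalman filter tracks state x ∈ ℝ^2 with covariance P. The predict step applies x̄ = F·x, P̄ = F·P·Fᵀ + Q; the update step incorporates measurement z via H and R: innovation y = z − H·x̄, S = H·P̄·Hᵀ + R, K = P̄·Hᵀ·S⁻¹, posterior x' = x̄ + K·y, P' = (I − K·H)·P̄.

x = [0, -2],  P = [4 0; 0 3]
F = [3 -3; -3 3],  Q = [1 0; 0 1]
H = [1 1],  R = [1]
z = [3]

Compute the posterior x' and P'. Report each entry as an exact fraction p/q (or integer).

x' = [7, -5]
P' = [191/3 -190/3; -190/3 191/3]

x̄ = F·x = [6, -6]
P̄ = F·P·Fᵀ + Q = [64 -63; -63 64]
y = z − H·x̄ = [3]
S = H·P̄·Hᵀ + R = [3]
K = P̄·Hᵀ·S⁻¹ = [1/3; 1/3]
x' = x̄ + K·y = [7, -5]
P' = (I − K·H)·P̄ = [191/3 -190/3; -190/3 191/3]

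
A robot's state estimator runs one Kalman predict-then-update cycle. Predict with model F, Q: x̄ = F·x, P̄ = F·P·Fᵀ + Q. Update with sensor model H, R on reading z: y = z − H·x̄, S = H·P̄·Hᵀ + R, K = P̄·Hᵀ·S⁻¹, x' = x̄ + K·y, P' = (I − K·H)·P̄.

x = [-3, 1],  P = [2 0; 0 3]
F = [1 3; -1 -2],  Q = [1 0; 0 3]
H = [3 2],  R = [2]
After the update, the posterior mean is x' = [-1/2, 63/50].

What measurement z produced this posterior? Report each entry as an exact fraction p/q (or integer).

z = [1]

x̄ = F·x = [0, 1]
P̄ = F·P·Fᵀ + Q = [30 -20; -20 17]
S = H·P̄·Hᵀ + R = [100]
K = P̄·Hᵀ·S⁻¹ = [1/2; -13/50]
x' − x̄ = [-1/2, 13/50] = K·y
y = (KᵀK)⁻¹·Kᵀ·(x' − x̄) = [-1]
z = y + H·x̄ = [-1] + [2] = [1]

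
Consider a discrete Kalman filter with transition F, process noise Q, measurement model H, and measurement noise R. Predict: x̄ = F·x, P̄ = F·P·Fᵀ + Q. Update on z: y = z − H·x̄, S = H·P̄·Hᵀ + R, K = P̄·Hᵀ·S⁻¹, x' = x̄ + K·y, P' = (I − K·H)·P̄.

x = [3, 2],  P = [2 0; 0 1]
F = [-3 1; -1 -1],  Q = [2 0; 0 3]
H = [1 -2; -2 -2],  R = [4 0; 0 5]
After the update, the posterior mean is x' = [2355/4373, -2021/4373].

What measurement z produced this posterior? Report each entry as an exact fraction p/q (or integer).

z = [1, -1]

x̄ = F·x = [-7, -5]
P̄ = F·P·Fᵀ + Q = [21 5; 5 6]
S = H·P̄·Hᵀ + R = [29 -8; -8 153]
K = P̄·Hᵀ·S⁻¹ = [1267/4373 -1420/4373; -1247/4373 -694/4373]
x' − x̄ = [32966/4373, 19844/4373] = K·y
y = (KᵀK)⁻¹·Kᵀ·(x' − x̄) = [-2, -25]
z = y + H·x̄ = [-2, -25] + [3, 24] = [1, -1]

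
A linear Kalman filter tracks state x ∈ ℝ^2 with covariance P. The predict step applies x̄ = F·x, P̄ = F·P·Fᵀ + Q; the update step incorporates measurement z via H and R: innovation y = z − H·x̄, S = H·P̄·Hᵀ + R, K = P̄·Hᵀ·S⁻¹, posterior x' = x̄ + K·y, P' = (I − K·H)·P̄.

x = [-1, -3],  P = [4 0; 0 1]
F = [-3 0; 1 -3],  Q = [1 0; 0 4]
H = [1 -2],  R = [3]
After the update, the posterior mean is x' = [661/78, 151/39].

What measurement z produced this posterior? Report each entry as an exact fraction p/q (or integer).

x̄ = F·x = [3, 8]
P̄ = F·P·Fᵀ + Q = [37 -12; -12 17]
S = H·P̄·Hᵀ + R = [156]
K = P̄·Hᵀ·S⁻¹ = [61/156; -23/78]
x' − x̄ = [427/78, -161/39] = K·y
y = (KᵀK)⁻¹·Kᵀ·(x' − x̄) = [14]
z = y + H·x̄ = [14] + [-13] = [1]

z = [1]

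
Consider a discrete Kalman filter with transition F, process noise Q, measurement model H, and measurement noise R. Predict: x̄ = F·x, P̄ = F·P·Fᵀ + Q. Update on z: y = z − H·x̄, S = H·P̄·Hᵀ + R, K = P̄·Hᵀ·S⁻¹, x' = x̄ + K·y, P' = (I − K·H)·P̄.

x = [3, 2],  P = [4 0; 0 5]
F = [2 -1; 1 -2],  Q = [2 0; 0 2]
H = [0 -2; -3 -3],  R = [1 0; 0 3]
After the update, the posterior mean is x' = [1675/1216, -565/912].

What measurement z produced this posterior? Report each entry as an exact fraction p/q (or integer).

z = [1, -2]

x̄ = F·x = [4, -1]
P̄ = F·P·Fᵀ + Q = [23 18; 18 26]
S = H·P̄·Hᵀ + R = [105 264; 264 768]
K = P̄·Hᵀ·S⁻¹ = [67/152 -379/1216; -53/114 -11/912]
x' − x̄ = [-3189/1216, 347/912] = K·y
y = (KᵀK)⁻¹·Kᵀ·(x' − x̄) = [-1, 7]
z = y + H·x̄ = [-1, 7] + [2, -9] = [1, -2]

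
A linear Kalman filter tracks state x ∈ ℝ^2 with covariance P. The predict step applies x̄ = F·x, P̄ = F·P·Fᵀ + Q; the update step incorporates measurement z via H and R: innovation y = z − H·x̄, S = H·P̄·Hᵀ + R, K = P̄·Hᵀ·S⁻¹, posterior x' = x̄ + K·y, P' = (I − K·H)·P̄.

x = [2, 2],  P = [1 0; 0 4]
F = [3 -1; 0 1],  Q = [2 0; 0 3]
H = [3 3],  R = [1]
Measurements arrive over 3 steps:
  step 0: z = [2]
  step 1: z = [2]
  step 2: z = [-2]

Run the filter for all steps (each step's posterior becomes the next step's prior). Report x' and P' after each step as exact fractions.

step 0: x' = [-20/127, 110/127], P' = [816/127 -805/127; -805/127 808/127]
step 1: x' = [3179/35969, 20728/35969], P' = [392361/71938 -191174/35969; -191174/35969 190157/35969]
step 2: x' = [-51357818/35090389, 28031258/35090389], P' = [188044533/35090389 -183222364/35090389; -183222364/35090389 182291134/35090389]

step 0: x̄ = F·x = [4, 2]
step 0: P̄ = F·P·Fᵀ + Q = [15 -4; -4 7]
step 0: y = z − H·x̄ = [-16]
step 0: S = H·P̄·Hᵀ + R = [127]
step 0: K = P̄·Hᵀ·S⁻¹ = [33/127; 9/127]
step 0: x' = x̄ + K·y = [-20/127, 110/127]
step 0: P' = (I − K·H)·P̄ = [816/127 -805/127; -805/127 808/127]
step 1: x̄ = F·x = [-170/127, 110/127]
step 1: P̄ = F·P·Fᵀ + Q = [13236/127 -3223/127; -3223/127 1189/127]
step 1: y = z − H·x̄ = [434/127]
step 1: S = H·P̄·Hᵀ + R = [71938/127]
step 1: K = P̄·Hᵀ·S⁻¹ = [30039/71938; -3051/35969]
step 1: x' = x̄ + K·y = [3179/35969, 20728/35969]
step 1: P' = (I − K·H)·P̄ = [392361/71938 -191174/35969; -191174/35969 190157/35969]
step 2: x̄ = F·x = [-11191/35969, 20728/35969]
step 2: P̄ = F·P·Fᵀ + Q = [6349527/71938 -763679/35969; -763679/35969 298064/35969]
step 2: y = z − H·x̄ = [-100549/35969]
step 2: S = H·P̄·Hᵀ + R = [35090389/71938]
step 2: K = P̄·Hᵀ·S⁻¹ = [14466507/35090389; -2793690/35090389]
step 2: x' = x̄ + K·y = [-51357818/35090389, 28031258/35090389]
step 2: P' = (I − K·H)·P̄ = [188044533/35090389 -183222364/35090389; -183222364/35090389 182291134/35090389]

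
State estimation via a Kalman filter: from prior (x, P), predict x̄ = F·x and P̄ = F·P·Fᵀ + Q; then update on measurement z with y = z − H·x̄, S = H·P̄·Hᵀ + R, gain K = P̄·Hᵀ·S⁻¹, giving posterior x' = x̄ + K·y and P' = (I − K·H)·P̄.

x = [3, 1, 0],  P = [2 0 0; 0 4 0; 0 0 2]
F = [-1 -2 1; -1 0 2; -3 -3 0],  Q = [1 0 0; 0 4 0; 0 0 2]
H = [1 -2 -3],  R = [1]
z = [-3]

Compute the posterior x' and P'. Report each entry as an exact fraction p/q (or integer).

x' = [11/5, 5/9, 4/3]
P' = [321/50 -6/5 3; -6/5 94/9 -22/3; 3 -22/3 6]

x̄ = F·x = [-5, -3, -12]
P̄ = F·P·Fᵀ + Q = [21 6 30; 6 14 6; 30 6 56]
y = z − H·x̄ = [-40]
S = H·P̄·Hᵀ + R = [450]
K = P̄·Hᵀ·S⁻¹ = [-9/50; -4/45; -1/3]
x' = x̄ + K·y = [11/5, 5/9, 4/3]
P' = (I − K·H)·P̄ = [321/50 -6/5 3; -6/5 94/9 -22/3; 3 -22/3 6]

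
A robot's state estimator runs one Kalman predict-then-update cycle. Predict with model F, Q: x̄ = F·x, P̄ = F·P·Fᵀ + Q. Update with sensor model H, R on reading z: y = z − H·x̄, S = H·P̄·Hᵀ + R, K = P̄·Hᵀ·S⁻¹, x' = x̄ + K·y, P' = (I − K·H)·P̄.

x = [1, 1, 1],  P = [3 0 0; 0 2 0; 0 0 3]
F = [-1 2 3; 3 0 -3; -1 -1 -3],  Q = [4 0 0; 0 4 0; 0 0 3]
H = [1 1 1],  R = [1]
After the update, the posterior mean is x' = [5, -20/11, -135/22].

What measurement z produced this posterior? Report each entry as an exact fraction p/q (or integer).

x̄ = F·x = [4, 0, -5]
P̄ = F·P·Fᵀ + Q = [42 -36 -28; -36 58 18; -28 18 35]
S = H·P̄·Hᵀ + R = [44]
K = P̄·Hᵀ·S⁻¹ = [-1/2; 10/11; 25/44]
x' − x̄ = [1, -20/11, -25/22] = K·y
y = (KᵀK)⁻¹·Kᵀ·(x' − x̄) = [-2]
z = y + H·x̄ = [-2] + [-1] = [-3]

z = [-3]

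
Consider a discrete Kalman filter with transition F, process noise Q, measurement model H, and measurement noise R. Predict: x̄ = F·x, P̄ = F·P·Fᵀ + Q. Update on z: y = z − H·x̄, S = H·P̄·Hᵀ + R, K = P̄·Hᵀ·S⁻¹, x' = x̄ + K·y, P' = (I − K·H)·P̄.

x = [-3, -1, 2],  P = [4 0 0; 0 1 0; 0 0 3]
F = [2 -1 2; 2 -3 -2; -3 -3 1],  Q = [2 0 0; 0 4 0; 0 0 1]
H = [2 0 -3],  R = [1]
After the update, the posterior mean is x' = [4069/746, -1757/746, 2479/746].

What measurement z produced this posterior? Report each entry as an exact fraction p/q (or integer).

z = [1]

x̄ = F·x = [-1, -7, 14]
P̄ = F·P·Fᵀ + Q = [31 7 -15; 7 41 -21; -15 -21 49]
S = H·P̄·Hᵀ + R = [746]
K = P̄·Hᵀ·S⁻¹ = [107/746; 77/746; -177/746]
x' − x̄ = [4815/746, 3465/746, -7965/746] = K·y
y = (KᵀK)⁻¹·Kᵀ·(x' − x̄) = [45]
z = y + H·x̄ = [45] + [-44] = [1]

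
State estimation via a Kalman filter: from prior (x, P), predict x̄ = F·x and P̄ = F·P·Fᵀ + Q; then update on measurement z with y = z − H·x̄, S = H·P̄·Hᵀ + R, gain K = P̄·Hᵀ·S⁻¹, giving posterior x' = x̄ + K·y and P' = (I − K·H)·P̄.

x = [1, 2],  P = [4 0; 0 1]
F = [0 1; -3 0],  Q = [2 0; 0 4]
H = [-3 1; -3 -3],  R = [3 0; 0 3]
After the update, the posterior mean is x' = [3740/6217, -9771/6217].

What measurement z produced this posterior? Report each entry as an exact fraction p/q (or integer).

x̄ = F·x = [2, -3]
P̄ = F·P·Fᵀ + Q = [3 0; 0 40]
S = H·P̄·Hᵀ + R = [70 -93; -93 390]
K = P̄·Hᵀ·S⁻¹ = [-1449/6217 -489/6217; 1480/6217 -1560/6217]
x' − x̄ = [-8694/6217, 8880/6217] = K·y
y = (KᵀK)⁻¹·Kᵀ·(x' − x̄) = [6, 0]
z = y + H·x̄ = [6, 0] + [-9, 3] = [-3, 3]

z = [-3, 3]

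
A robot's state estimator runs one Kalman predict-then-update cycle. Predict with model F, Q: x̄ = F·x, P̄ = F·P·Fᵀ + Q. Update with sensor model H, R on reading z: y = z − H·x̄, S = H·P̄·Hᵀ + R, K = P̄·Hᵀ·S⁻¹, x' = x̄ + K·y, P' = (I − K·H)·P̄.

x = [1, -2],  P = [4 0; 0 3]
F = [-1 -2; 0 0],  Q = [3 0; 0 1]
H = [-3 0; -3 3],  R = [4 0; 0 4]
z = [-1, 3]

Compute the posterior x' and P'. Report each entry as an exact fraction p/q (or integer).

x̄ = F·x = [3, 0]
P̄ = F·P·Fᵀ + Q = [19 0; 0 1]
y = z − H·x̄ = [8, 12]
S = H·P̄·Hᵀ + R = [175 171; 171 184]
K = P̄·Hᵀ·S⁻¹ = [-741/2959 -228/2959; -513/2959 525/2959]
x' = x̄ + K·y = [213/2959, 2196/2959]
P' = (I − K·H)·P̄ = [988/2959 684/2959; 684/2959 1384/2959]

x' = [213/2959, 2196/2959]
P' = [988/2959 684/2959; 684/2959 1384/2959]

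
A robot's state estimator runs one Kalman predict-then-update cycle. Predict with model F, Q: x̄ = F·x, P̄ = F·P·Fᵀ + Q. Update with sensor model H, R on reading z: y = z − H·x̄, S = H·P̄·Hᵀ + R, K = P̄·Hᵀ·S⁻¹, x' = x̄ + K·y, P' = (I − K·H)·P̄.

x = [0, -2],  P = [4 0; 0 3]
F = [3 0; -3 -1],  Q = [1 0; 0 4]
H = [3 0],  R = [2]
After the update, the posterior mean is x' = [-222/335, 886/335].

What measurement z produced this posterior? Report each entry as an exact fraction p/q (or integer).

x̄ = F·x = [0, 2]
P̄ = F·P·Fᵀ + Q = [37 -36; -36 43]
S = H·P̄·Hᵀ + R = [335]
K = P̄·Hᵀ·S⁻¹ = [111/335; -108/335]
x' − x̄ = [-222/335, 216/335] = K·y
y = (KᵀK)⁻¹·Kᵀ·(x' − x̄) = [-2]
z = y + H·x̄ = [-2] + [0] = [-2]

z = [-2]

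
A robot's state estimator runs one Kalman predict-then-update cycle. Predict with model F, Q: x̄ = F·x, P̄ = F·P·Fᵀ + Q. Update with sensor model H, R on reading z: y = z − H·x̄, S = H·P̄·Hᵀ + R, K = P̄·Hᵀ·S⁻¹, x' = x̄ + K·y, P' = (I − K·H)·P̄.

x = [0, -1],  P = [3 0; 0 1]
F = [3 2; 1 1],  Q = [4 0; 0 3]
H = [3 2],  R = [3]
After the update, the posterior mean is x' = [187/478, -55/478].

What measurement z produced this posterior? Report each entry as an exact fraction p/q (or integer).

x̄ = F·x = [-2, -1]
P̄ = F·P·Fᵀ + Q = [35 11; 11 7]
S = H·P̄·Hᵀ + R = [478]
K = P̄·Hᵀ·S⁻¹ = [127/478; 47/478]
x' − x̄ = [1143/478, 423/478] = K·y
y = (KᵀK)⁻¹·Kᵀ·(x' − x̄) = [9]
z = y + H·x̄ = [9] + [-8] = [1]

z = [1]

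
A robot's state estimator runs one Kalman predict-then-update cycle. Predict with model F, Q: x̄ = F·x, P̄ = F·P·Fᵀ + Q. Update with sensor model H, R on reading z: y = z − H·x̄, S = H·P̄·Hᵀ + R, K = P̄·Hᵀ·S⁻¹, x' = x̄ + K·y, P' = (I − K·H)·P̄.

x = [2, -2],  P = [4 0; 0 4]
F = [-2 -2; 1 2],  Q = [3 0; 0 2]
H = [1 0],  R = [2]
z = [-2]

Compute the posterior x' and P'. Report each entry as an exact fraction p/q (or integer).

x' = [-70/37, -26/37]
P' = [70/37 -48/37; -48/37 238/37]

x̄ = F·x = [0, -2]
P̄ = F·P·Fᵀ + Q = [35 -24; -24 22]
y = z − H·x̄ = [-2]
S = H·P̄·Hᵀ + R = [37]
K = P̄·Hᵀ·S⁻¹ = [35/37; -24/37]
x' = x̄ + K·y = [-70/37, -26/37]
P' = (I − K·H)·P̄ = [70/37 -48/37; -48/37 238/37]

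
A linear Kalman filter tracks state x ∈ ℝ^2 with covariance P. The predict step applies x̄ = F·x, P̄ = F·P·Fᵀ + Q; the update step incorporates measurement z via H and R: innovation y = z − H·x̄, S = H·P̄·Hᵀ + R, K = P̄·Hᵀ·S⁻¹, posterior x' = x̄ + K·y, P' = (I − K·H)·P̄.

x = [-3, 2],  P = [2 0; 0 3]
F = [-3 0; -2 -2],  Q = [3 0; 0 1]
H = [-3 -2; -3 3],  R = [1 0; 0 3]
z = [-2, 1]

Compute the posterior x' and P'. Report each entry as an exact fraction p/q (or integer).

x' = [7467/22747, 12245/22747]
P' = [2100/22747 -879/22747; -879/22747 3585/22747]

x̄ = F·x = [9, 2]
P̄ = F·P·Fᵀ + Q = [21 12; 12 21]
y = z − H·x̄ = [29, 22]
S = H·P̄·Hᵀ + R = [418 27; 27 165]
K = P̄·Hᵀ·S⁻¹ = [-4542/22747 -2979/22747; -4533/22747 4464/22747]
x' = x̄ + K·y = [7467/22747, 12245/22747]
P' = (I − K·H)·P̄ = [2100/22747 -879/22747; -879/22747 3585/22747]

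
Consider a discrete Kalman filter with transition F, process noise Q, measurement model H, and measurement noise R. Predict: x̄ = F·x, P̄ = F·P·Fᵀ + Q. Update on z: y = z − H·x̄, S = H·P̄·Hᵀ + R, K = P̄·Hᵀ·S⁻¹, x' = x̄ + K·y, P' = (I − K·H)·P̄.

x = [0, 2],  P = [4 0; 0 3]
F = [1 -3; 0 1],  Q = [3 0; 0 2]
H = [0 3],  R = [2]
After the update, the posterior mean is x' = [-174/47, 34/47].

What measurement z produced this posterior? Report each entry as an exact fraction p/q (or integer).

z = [2]

x̄ = F·x = [-6, 2]
P̄ = F·P·Fᵀ + Q = [34 -9; -9 5]
S = H·P̄·Hᵀ + R = [47]
K = P̄·Hᵀ·S⁻¹ = [-27/47; 15/47]
x' − x̄ = [108/47, -60/47] = K·y
y = (KᵀK)⁻¹·Kᵀ·(x' − x̄) = [-4]
z = y + H·x̄ = [-4] + [6] = [2]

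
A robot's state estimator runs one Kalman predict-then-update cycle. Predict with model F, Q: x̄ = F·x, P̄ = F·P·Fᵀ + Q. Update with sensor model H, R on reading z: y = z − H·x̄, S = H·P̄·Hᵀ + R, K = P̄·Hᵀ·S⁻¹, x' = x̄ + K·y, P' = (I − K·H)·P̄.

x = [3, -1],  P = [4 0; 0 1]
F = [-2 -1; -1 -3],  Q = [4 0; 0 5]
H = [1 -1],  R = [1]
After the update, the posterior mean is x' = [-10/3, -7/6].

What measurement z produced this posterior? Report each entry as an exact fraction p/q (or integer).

z = [-2]

x̄ = F·x = [-5, 0]
P̄ = F·P·Fᵀ + Q = [21 11; 11 18]
S = H·P̄·Hᵀ + R = [18]
K = P̄·Hᵀ·S⁻¹ = [5/9; -7/18]
x' − x̄ = [5/3, -7/6] = K·y
y = (KᵀK)⁻¹·Kᵀ·(x' − x̄) = [3]
z = y + H·x̄ = [3] + [-5] = [-2]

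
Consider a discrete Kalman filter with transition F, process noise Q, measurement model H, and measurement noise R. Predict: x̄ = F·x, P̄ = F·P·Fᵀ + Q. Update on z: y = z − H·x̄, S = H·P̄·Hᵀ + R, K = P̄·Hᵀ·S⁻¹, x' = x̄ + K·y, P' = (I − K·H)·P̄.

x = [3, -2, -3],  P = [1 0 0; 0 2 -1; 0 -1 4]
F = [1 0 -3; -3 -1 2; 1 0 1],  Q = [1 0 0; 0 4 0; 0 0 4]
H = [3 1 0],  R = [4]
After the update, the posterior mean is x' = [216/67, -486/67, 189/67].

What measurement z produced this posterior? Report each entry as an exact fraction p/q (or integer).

z = [2]

x̄ = F·x = [12, -13, 0]
P̄ = F·P·Fᵀ + Q = [38 -30 -11; -30 35 6; -11 6 9]
S = H·P̄·Hᵀ + R = [201]
K = P̄·Hᵀ·S⁻¹ = [28/67; -55/201; -9/67]
x' − x̄ = [-588/67, 385/67, 189/67] = K·y
y = (KᵀK)⁻¹·Kᵀ·(x' − x̄) = [-21]
z = y + H·x̄ = [-21] + [23] = [2]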